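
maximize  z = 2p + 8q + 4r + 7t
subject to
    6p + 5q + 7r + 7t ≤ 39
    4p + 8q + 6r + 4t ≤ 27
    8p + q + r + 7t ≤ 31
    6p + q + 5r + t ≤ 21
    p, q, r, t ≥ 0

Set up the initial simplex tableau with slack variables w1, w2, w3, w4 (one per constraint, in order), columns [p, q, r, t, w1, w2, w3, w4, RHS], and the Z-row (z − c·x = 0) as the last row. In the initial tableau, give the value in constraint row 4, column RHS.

The RHS of constraint 4 is b_4 = 21.

21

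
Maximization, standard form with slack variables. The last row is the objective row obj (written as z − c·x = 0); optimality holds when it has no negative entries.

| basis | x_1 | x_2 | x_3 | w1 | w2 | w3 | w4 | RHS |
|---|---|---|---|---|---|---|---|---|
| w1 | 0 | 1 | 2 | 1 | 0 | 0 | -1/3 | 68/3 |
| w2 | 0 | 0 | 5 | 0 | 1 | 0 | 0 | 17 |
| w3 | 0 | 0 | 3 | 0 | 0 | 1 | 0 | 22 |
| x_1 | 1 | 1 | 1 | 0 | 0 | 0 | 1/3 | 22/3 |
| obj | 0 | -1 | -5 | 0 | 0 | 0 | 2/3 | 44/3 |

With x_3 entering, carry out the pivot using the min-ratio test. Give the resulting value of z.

95/3

Ratio test on column x_3 — row 1: (68/3)/2 = 34/3; row 2: 17/5 = 17/5; row 3: 22/3 = 22/3; row 4: (22/3)/1 = 22/3. Minimum is 17/5 at row 2 (w2 leaves); pivot element 5.
Pivot on row 2; the obj-row RHS becomes 44/3 − (-5)·(17/5) = 95/3.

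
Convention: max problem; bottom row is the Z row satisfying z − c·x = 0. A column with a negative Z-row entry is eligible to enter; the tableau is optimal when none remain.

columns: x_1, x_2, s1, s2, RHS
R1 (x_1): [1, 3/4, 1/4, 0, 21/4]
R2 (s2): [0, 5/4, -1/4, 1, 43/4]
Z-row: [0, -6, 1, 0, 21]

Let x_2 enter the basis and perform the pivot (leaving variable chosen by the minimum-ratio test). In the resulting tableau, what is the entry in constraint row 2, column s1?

Ratio test on column x_2 — row 1: (21/4)/(3/4) = 7; row 2: (43/4)/(5/4) = 43/5. Minimum is 7 at row 1 (x_1 leaves); pivot element 3/4.
Divide row 1 by 3/4; eliminate column x_2 from the other rows.
Row 2 update in column s1: -1/4 − (5/4)·(1/3) = -2/3.

-2/3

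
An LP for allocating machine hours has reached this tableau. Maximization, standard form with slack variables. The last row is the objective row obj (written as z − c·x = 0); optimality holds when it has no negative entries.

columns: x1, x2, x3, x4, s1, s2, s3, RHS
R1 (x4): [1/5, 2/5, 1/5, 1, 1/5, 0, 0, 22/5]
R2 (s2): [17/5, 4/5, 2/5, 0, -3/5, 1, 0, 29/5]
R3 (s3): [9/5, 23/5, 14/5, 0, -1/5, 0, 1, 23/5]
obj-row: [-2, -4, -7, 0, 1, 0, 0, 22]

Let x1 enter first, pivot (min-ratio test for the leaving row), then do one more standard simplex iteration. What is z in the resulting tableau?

647/22

Ratio test on column x1 — row 1: (22/5)/(1/5) = 22; row 2: (29/5)/(17/5) = 29/17; row 3: (23/5)/(9/5) = 23/9. Minimum is 29/17 at row 2 (s2 leaves); pivot element 17/5.
Pivot on row 2; the obj-row RHS becomes 22 − (-2)·(29/17) = 432/17.
Next entering variable (most negative obj-row entry -115/17): x3.
Ratio test on column x3 — row 1: (69/17)/(3/17) = 23; row 2: (29/17)/(2/17) = 29/2; row 3: (26/17)/(44/17) = 13/22. Minimum is 13/22 at row 3 (s3 leaves); pivot element 44/17.
After the second pivot the obj-row RHS is 432/17 − (-115/17)·(13/22) = 647/22.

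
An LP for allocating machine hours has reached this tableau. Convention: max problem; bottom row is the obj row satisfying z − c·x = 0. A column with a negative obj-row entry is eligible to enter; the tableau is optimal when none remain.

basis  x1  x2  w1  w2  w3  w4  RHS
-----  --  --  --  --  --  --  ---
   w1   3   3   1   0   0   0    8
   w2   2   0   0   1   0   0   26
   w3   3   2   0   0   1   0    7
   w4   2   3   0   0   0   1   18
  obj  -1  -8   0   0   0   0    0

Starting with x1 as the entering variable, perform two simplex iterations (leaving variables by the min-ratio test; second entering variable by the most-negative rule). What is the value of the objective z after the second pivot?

29/3

Ratio test on column x1 — row 1: 8/3 = 8/3; row 2: 26/2 = 13; row 3: 7/3 = 7/3; row 4: 18/2 = 9. Minimum is 7/3 at row 3 (w3 leaves); pivot element 3.
Pivot on row 3; the obj-row RHS becomes 0 − (-1)·(7/3) = 7/3.
Next entering variable (most negative obj-row entry -22/3): x2.
Ratio test on column x2 — row 1: 1/1 = 1; row 2: entry -4/3 ≤ 0; row 3: (7/3)/(2/3) = 7/2; row 4: (40/3)/(5/3) = 8. Minimum is 1 at row 1 (w1 leaves); pivot element 1.
After the second pivot the obj-row RHS is 7/3 − (-22/3)·1 = 29/3.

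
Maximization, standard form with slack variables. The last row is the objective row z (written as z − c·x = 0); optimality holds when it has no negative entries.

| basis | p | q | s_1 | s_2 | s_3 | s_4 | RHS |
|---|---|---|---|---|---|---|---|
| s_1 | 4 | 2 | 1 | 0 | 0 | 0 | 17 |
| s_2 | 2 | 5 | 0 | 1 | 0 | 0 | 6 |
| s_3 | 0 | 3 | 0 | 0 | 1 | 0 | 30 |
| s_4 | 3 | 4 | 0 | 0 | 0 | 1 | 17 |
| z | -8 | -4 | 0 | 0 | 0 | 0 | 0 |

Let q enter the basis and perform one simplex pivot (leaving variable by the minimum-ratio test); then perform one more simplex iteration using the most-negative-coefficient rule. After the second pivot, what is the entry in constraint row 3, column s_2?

Ratio test on column q — row 1: 17/2 = 17/2; row 2: 6/5 = 6/5; row 3: 30/3 = 10; row 4: 17/4 = 17/4. Minimum is 6/5 at row 2 (s_2 leaves); pivot element 5.
Divide row 2 by 5; eliminate column q from the other rows.
Second iteration: most negative z-row entry is -32/5 in column p, so p enters.
Ratio test on column p — row 1: (73/5)/(16/5) = 73/16; row 2: (6/5)/(2/5) = 3; row 3: entry -6/5 ≤ 0; row 4: (61/5)/(7/5) = 61/7. Minimum is 3 at row 2 (q leaves); pivot element 2/5.
Divide row 2 by 2/5; eliminate column p from the other rows.
After both pivots, the entry at constraint row 3, column s_2 is 0.

0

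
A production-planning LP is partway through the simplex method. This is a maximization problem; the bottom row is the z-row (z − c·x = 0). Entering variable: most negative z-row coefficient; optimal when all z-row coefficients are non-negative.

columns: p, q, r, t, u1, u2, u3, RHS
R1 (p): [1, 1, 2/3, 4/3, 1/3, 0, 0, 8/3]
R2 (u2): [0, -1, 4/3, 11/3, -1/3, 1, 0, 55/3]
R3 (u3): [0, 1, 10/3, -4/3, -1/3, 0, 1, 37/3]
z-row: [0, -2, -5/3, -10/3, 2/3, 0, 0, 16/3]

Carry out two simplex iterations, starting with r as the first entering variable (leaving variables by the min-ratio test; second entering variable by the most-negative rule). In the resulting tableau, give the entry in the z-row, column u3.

Ratio test on column r — row 1: (8/3)/(2/3) = 4; row 2: (55/3)/(4/3) = 55/4; row 3: (37/3)/(10/3) = 37/10. Minimum is 37/10 at row 3 (u3 leaves); pivot element 10/3.
Divide row 3 by 10/3; eliminate column r from the other rows.
Second iteration: most negative z-row entry is -4 in column t, so t enters.
Ratio test on column t — row 1: (1/5)/(8/5) = 1/8; row 2: (67/5)/(21/5) = 67/21; row 3: entry -2/5 ≤ 0. Minimum is 1/8 at row 1 (p leaves); pivot element 8/5.
Divide row 1 by 8/5; eliminate column t from the other rows.
After both pivots, the entry at the z-row, column u3 is 0.

0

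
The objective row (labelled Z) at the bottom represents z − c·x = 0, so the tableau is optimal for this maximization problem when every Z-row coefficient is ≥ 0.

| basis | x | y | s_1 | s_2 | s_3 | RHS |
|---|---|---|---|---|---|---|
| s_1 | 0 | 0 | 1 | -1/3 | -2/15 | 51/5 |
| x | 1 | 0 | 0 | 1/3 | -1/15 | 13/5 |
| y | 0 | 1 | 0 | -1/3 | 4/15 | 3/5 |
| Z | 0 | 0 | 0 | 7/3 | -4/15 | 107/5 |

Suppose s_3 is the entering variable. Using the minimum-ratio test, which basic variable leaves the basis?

Column s_3 entries and ratios — s_1: -2/15 ≤ 0, skip; x: -1/15 ≤ 0, skip; y: (3/5)/(4/15) = 9/4.
Smallest ratio is 9/4 in the row of y, so y leaves.

y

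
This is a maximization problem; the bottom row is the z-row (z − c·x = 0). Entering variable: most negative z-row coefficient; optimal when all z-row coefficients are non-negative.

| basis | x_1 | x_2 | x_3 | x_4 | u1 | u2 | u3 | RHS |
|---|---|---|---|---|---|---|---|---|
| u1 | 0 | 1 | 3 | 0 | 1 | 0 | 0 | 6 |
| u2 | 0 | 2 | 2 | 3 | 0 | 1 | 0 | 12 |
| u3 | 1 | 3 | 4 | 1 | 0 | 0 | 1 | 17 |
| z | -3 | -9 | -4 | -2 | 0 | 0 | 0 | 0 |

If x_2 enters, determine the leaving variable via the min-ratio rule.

Column x_2 entries and ratios — u1: 6/1 = 6; u2: 12/2 = 6; u3: 17/3 = 17/3.
Smallest ratio is 17/3 in the row of u3, so u3 leaves.

u3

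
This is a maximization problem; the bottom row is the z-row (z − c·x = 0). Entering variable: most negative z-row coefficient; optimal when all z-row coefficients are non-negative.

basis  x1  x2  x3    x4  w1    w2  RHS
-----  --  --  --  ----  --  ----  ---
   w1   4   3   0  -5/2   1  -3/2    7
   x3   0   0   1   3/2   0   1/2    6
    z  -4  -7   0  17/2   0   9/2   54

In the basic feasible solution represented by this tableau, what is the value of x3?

x3 is basic (row 2); its value is the RHS of that row, 6.

6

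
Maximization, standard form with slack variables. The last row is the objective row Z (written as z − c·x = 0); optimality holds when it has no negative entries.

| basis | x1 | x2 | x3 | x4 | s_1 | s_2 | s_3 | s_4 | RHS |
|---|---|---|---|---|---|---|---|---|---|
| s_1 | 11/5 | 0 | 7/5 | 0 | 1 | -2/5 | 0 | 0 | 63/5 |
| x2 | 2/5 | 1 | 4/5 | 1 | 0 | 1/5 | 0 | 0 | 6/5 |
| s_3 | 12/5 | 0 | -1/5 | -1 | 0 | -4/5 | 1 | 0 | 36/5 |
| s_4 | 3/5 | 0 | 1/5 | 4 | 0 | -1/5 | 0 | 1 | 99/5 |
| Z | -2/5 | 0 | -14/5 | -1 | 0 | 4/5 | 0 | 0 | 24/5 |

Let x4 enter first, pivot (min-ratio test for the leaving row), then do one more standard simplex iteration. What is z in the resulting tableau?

Ratio test on column x4 — row 1: entry 0 ≤ 0; row 2: (6/5)/1 = 6/5; row 3: entry -1 ≤ 0; row 4: (99/5)/4 = 99/20. Minimum is 6/5 at row 2 (x2 leaves); pivot element 1.
Pivot on row 2; the Z-row RHS becomes 24/5 − (-1)·(6/5) = 6.
Next entering variable (most negative Z-row entry -2): x3.
Ratio test on column x3 — row 1: (63/5)/(7/5) = 9; row 2: (6/5)/(4/5) = 3/2; row 3: (42/5)/(3/5) = 14; row 4: entry -3 ≤ 0. Minimum is 3/2 at row 2 (x4 leaves); pivot element 4/5.
After the second pivot the Z-row RHS is 6 − (-2)·(3/2) = 9.

9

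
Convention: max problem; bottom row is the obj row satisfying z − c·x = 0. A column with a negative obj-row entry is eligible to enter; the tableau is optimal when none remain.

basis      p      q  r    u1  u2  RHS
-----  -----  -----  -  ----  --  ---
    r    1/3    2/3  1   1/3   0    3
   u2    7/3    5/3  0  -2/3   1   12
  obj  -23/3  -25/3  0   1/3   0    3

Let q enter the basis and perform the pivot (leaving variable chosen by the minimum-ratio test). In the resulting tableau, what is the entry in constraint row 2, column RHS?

9/2

Ratio test on column q — row 1: 3/(2/3) = 9/2; row 2: 12/(5/3) = 36/5. Minimum is 9/2 at row 1 (r leaves); pivot element 2/3.
Divide row 1 by 2/3; eliminate column q from the other rows.
Row 2 update in column RHS: 12 − (5/3)·(9/2) = 9/2.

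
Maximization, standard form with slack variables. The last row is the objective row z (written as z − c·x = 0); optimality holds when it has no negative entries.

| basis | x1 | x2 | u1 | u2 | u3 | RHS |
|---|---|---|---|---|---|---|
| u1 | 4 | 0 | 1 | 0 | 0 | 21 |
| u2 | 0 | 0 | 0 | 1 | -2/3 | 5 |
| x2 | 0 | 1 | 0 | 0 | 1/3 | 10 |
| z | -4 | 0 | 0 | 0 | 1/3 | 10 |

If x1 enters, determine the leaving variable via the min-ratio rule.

Column x1 entries and ratios — u1: 21/4 = 21/4; u2: 0 ≤ 0, skip; x2: 0 ≤ 0, skip.
Smallest ratio is 21/4 in the row of u1, so u1 leaves.

u1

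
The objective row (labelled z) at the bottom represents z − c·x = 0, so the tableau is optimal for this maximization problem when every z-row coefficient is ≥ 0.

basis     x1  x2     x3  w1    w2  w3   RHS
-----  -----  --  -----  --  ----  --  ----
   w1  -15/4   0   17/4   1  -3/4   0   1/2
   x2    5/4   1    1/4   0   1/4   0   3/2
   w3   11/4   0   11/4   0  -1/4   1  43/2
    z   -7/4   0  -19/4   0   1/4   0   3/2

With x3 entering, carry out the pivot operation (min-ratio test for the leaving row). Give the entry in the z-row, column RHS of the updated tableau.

35/17

Ratio test on column x3 — row 1: (1/2)/(17/4) = 2/17; row 2: (3/2)/(1/4) = 6; row 3: (43/2)/(11/4) = 86/11. Minimum is 2/17 at row 1 (w1 leaves); pivot element 17/4.
Divide row 1 by 17/4; eliminate column x3 from the other rows.
z-row update in column RHS: 3/2 − (-19/4)·(2/17) = 35/17.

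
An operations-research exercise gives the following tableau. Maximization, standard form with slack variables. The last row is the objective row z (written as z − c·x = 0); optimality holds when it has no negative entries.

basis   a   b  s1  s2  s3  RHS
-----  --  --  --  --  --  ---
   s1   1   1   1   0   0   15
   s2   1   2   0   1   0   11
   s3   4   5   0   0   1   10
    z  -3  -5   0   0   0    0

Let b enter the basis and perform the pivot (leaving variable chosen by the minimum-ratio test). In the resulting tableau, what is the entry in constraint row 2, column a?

-3/5

Ratio test on column b — row 1: 15/1 = 15; row 2: 11/2 = 11/2; row 3: 10/5 = 2. Minimum is 2 at row 3 (s3 leaves); pivot element 5.
Divide row 3 by 5; eliminate column b from the other rows.
Row 2 update in column a: 1 − 2·(4/5) = -3/5.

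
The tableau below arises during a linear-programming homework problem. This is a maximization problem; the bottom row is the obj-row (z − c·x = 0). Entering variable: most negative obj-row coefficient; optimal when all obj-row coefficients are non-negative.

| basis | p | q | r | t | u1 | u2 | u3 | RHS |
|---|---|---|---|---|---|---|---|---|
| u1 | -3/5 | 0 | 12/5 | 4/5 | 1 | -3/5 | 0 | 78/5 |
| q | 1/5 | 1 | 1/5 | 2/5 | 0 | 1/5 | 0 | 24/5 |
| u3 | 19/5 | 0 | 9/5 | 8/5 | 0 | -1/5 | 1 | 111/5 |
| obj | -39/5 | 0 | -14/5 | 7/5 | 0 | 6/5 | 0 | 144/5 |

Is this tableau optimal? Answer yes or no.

no

The obj-row has a negative entry -39/5 in column p, so it is not optimal.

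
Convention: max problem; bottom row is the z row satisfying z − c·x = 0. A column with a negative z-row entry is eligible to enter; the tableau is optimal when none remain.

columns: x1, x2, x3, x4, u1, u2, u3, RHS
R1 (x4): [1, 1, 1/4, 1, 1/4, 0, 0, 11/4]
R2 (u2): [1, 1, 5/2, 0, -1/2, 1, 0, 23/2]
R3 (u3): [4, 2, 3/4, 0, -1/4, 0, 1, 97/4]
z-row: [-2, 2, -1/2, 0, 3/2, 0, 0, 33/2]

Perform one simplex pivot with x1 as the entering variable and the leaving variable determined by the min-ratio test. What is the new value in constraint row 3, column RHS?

53/4

Ratio test on column x1 — row 1: (11/4)/1 = 11/4; row 2: (23/2)/1 = 23/2; row 3: (97/4)/4 = 97/16. Minimum is 11/4 at row 1 (x4 leaves); pivot element 1.
Divide row 1 by 1; eliminate column x1 from the other rows.
Row 3 update in column RHS: 97/4 − 4·(11/4) = 53/4.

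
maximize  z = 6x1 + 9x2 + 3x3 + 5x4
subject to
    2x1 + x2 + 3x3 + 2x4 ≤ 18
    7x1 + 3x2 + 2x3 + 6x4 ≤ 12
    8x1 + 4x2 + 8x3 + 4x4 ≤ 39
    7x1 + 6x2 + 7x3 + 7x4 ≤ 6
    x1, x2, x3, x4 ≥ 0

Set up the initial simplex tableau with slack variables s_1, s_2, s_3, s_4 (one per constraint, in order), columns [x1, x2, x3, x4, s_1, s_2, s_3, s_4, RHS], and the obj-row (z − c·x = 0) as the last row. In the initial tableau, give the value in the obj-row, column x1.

The obj-row carries the negated objective coefficients: the x1 entry is -6.

-6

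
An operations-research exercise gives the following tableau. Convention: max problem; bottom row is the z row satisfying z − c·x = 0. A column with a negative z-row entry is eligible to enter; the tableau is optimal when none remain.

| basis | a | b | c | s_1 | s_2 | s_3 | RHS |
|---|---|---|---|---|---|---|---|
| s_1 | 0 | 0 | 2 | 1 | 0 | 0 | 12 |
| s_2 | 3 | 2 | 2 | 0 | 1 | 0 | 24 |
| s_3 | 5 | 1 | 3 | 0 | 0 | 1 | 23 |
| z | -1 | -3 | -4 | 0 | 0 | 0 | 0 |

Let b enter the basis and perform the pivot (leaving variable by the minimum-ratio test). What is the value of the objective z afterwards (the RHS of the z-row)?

36

Ratio test on column b — row 1: entry 0 ≤ 0; row 2: 24/2 = 12; row 3: 23/1 = 23. Minimum is 12 at row 2 (s_2 leaves); pivot element 2.
Pivot on row 2; the z-row RHS becomes 0 − (-3)·12 = 36.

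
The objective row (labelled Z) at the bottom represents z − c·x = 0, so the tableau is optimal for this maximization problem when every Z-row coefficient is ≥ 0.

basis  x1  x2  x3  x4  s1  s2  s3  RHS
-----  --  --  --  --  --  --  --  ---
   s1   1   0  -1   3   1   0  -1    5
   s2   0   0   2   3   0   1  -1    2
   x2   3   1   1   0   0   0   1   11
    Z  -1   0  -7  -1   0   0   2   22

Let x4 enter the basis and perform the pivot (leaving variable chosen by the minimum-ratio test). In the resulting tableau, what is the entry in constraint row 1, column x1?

Ratio test on column x4 — row 1: 5/3 = 5/3; row 2: 2/3 = 2/3; row 3: entry 0 ≤ 0. Minimum is 2/3 at row 2 (s2 leaves); pivot element 3.
Divide row 2 by 3; eliminate column x4 from the other rows.
Row 1 update in column x1: 1 − 3·0 = 1.

1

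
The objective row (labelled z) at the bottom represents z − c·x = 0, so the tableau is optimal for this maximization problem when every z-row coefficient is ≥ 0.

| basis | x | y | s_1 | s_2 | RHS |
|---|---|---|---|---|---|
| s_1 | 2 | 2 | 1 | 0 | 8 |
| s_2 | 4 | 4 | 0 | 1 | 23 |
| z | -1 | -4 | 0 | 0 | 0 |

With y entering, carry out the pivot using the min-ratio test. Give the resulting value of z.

16

Ratio test on column y — row 1: 8/2 = 4; row 2: 23/4 = 23/4. Minimum is 4 at row 1 (s_1 leaves); pivot element 2.
Pivot on row 1; the z-row RHS becomes 0 − (-4)·4 = 16.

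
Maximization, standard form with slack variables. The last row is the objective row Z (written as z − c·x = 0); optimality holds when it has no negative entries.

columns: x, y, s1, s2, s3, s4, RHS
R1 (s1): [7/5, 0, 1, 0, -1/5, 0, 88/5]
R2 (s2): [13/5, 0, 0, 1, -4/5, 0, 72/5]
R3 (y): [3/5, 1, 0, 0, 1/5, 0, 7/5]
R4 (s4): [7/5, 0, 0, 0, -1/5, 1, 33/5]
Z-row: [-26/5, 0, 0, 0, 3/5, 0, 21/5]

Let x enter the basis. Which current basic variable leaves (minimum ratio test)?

y

Column x entries and ratios — s1: (88/5)/(7/5) = 88/7; s2: (72/5)/(13/5) = 72/13; y: (7/5)/(3/5) = 7/3; s4: (33/5)/(7/5) = 33/7.
Smallest ratio is 7/3 in the row of y, so y leaves.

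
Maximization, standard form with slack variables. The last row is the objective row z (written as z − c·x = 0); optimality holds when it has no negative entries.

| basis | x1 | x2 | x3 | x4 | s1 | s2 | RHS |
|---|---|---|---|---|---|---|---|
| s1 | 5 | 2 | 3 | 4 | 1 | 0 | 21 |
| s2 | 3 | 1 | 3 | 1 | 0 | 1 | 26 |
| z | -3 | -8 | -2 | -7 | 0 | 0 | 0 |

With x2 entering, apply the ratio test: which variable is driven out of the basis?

s1

Column x2 entries and ratios — s1: 21/2 = 21/2; s2: 26/1 = 26.
Smallest ratio is 21/2 in the row of s1, so s1 leaves.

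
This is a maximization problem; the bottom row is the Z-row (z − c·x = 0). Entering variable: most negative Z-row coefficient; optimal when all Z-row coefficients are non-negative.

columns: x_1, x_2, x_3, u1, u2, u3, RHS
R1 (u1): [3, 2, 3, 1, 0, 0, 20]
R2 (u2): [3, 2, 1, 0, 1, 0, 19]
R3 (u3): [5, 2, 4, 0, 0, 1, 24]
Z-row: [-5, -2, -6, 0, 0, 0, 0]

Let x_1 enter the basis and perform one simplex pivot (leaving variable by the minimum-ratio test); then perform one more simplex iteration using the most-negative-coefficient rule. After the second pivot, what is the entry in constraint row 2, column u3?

Ratio test on column x_1 — row 1: 20/3 = 20/3; row 2: 19/3 = 19/3; row 3: 24/5 = 24/5. Minimum is 24/5 at row 3 (u3 leaves); pivot element 5.
Divide row 3 by 5; eliminate column x_1 from the other rows.
Second iteration: most negative Z-row entry is -2 in column x_3, so x_3 enters.
Ratio test on column x_3 — row 1: (28/5)/(3/5) = 28/3; row 2: entry -7/5 ≤ 0; row 3: (24/5)/(4/5) = 6. Minimum is 6 at row 3 (x_1 leaves); pivot element 4/5.
Divide row 3 by 4/5; eliminate column x_3 from the other rows.
After both pivots, the entry at constraint row 2, column u3 is -1/4.

-1/4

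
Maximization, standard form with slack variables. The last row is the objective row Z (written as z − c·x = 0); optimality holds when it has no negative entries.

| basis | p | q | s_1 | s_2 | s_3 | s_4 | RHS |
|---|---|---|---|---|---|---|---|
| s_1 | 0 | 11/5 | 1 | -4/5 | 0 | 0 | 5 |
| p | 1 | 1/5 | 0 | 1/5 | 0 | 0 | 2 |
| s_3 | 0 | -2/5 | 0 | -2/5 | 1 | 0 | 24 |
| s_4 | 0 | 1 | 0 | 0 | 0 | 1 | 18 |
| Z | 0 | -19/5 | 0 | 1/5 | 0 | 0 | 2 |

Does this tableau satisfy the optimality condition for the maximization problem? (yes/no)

The Z-row has a negative entry -19/5 in column q, so it is not optimal.

no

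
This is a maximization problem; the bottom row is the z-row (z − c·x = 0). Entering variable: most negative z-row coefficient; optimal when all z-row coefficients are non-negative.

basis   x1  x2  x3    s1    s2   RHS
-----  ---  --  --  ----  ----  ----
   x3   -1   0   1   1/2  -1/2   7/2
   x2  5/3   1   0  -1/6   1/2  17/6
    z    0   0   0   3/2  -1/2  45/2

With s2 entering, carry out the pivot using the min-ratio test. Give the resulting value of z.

Ratio test on column s2 — row 1: entry -1/2 ≤ 0; row 2: (17/6)/(1/2) = 17/3. Minimum is 17/3 at row 2 (x2 leaves); pivot element 1/2.
Pivot on row 2; the z-row RHS becomes 45/2 − (-1/2)·(17/3) = 76/3.

76/3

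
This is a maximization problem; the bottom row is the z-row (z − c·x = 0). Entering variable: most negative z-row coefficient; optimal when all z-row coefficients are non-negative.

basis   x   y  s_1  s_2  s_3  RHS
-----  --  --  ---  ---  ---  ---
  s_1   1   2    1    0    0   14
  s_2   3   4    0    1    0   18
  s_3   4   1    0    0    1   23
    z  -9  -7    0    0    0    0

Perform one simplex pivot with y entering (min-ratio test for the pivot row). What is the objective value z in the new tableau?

Ratio test on column y — row 1: 14/2 = 7; row 2: 18/4 = 9/2; row 3: 23/1 = 23. Minimum is 9/2 at row 2 (s_2 leaves); pivot element 4.
Pivot on row 2; the z-row RHS becomes 0 − (-7)·(9/2) = 63/2.

63/2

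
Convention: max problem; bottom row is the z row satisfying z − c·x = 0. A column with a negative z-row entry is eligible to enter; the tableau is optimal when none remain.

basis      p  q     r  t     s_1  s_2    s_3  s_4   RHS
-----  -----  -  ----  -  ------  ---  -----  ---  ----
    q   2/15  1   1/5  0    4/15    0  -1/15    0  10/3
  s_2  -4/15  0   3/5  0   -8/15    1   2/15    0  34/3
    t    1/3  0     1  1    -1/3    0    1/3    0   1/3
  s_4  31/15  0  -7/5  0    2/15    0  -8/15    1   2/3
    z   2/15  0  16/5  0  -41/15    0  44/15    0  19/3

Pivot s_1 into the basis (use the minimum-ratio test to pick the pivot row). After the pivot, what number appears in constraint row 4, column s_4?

15/2

Ratio test on column s_1 — row 1: (10/3)/(4/15) = 25/2; row 2: entry -8/15 ≤ 0; row 3: entry -1/3 ≤ 0; row 4: (2/3)/(2/15) = 5. Minimum is 5 at row 4 (s_4 leaves); pivot element 2/15.
Divide row 4 by 2/15; eliminate column s_1 from the other rows.
In the new row 4, the s_4 entry is the old entry divided by the pivot: 1/(2/15) = 15/2.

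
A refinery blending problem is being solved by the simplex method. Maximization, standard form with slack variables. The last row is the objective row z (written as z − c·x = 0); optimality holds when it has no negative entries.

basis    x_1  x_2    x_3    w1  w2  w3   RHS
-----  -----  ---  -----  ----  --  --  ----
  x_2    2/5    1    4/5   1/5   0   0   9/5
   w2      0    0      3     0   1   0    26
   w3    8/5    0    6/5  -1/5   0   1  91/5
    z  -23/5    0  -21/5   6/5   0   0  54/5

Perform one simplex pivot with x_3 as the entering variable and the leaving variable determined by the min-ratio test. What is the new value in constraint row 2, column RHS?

77/4

Ratio test on column x_3 — row 1: (9/5)/(4/5) = 9/4; row 2: 26/3 = 26/3; row 3: (91/5)/(6/5) = 91/6. Minimum is 9/4 at row 1 (x_2 leaves); pivot element 4/5.
Divide row 1 by 4/5; eliminate column x_3 from the other rows.
Row 2 update in column RHS: 26 − 3·(9/4) = 77/4.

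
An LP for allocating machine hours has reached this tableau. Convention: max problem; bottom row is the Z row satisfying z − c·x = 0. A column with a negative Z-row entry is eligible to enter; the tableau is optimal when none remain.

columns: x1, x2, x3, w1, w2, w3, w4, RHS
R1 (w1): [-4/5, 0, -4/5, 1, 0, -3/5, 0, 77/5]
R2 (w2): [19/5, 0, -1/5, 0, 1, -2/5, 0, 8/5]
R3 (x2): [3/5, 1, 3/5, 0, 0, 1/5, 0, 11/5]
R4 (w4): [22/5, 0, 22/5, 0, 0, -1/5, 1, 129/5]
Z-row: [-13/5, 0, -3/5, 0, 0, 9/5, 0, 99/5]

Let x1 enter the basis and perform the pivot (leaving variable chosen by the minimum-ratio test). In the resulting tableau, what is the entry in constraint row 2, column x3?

Ratio test on column x1 — row 1: entry -4/5 ≤ 0; row 2: (8/5)/(19/5) = 8/19; row 3: (11/5)/(3/5) = 11/3; row 4: (129/5)/(22/5) = 129/22. Minimum is 8/19 at row 2 (w2 leaves); pivot element 19/5.
Divide row 2 by 19/5; eliminate column x1 from the other rows.
In the new row 2, the x3 entry is the old entry divided by the pivot: (-1/5)/(19/5) = -1/19.

-1/19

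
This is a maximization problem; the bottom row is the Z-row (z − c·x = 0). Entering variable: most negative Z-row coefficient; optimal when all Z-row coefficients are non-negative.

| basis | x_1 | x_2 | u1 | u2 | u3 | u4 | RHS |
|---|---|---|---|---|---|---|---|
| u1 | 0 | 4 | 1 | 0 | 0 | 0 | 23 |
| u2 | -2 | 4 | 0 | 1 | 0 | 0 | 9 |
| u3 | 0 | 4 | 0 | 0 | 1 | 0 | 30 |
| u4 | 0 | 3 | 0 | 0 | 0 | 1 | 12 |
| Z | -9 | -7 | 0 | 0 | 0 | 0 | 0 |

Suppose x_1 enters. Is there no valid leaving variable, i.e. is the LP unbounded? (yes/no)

Every constraint-row entry in column x_1 is ≤ 0, so increasing x_1 is unbounded.

yes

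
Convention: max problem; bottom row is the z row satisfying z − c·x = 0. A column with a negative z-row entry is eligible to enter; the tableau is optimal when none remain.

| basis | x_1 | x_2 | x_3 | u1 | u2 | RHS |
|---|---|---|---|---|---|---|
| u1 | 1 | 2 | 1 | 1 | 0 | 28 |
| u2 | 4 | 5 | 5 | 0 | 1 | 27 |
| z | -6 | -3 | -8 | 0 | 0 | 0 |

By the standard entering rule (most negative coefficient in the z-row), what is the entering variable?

x_3

Negative z-row entries: x_1: -6, x_2: -3, x_3: -8.
The most negative is -8 in column x_3, so x_3 enters.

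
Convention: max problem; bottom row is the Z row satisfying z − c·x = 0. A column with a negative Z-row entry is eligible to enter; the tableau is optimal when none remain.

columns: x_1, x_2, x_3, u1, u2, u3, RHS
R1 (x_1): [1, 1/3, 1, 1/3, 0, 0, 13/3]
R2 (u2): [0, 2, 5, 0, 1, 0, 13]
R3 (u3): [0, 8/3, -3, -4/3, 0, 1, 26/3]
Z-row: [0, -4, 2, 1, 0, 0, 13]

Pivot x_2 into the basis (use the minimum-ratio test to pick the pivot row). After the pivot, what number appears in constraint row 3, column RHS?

Ratio test on column x_2 — row 1: (13/3)/(1/3) = 13; row 2: 13/2 = 13/2; row 3: (26/3)/(8/3) = 13/4. Minimum is 13/4 at row 3 (u3 leaves); pivot element 8/3.
Divide row 3 by 8/3; eliminate column x_2 from the other rows.
In the new row 3, the RHS entry is the old entry divided by the pivot: (26/3)/(8/3) = 13/4.

13/4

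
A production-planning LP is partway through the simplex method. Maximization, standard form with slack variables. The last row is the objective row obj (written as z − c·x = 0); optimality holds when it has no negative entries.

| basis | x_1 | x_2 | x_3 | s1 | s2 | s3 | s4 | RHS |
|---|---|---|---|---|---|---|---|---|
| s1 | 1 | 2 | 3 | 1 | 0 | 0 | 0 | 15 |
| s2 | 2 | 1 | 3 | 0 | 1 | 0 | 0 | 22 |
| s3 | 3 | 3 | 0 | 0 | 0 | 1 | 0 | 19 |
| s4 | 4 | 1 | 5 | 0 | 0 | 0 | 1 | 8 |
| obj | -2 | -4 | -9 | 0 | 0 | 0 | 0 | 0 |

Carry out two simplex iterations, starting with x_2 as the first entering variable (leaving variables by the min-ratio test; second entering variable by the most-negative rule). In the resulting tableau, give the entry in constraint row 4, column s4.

Ratio test on column x_2 — row 1: 15/2 = 15/2; row 2: 22/1 = 22; row 3: 19/3 = 19/3; row 4: 8/1 = 8. Minimum is 19/3 at row 3 (s3 leaves); pivot element 3.
Divide row 3 by 3; eliminate column x_2 from the other rows.
Second iteration: most negative obj-row entry is -9 in column x_3, so x_3 enters.
Ratio test on column x_3 — row 1: (7/3)/3 = 7/9; row 2: (47/3)/3 = 47/9; row 3: entry 0 ≤ 0; row 4: (5/3)/5 = 1/3. Minimum is 1/3 at row 4 (s4 leaves); pivot element 5.
Divide row 4 by 5; eliminate column x_3 from the other rows.
After both pivots, the entry at constraint row 4, column s4 is 1/5.

1/5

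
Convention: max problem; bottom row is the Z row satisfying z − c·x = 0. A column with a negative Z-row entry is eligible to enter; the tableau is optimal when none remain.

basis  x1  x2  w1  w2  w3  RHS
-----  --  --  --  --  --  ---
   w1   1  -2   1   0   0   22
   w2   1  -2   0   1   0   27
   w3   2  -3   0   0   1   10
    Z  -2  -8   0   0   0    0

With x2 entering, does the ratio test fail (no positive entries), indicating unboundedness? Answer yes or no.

yes

Every constraint-row entry in column x2 is ≤ 0, so increasing x2 is unbounded.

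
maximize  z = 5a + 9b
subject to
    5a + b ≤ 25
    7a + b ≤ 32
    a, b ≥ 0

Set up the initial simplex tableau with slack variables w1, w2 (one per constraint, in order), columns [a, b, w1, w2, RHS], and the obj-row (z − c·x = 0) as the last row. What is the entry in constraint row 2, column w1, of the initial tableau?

Slack w1 belongs to constraint 1; its column is the unit vector e_1, so the entry in row 2 is 0.

0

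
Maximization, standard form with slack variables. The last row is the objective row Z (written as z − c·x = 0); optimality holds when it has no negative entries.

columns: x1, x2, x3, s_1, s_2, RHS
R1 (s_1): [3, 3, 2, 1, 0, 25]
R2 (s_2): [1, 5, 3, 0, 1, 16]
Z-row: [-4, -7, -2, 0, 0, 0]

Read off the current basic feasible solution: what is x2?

x2 is not in the basis, so in the current basic feasible solution x2 = 0.

0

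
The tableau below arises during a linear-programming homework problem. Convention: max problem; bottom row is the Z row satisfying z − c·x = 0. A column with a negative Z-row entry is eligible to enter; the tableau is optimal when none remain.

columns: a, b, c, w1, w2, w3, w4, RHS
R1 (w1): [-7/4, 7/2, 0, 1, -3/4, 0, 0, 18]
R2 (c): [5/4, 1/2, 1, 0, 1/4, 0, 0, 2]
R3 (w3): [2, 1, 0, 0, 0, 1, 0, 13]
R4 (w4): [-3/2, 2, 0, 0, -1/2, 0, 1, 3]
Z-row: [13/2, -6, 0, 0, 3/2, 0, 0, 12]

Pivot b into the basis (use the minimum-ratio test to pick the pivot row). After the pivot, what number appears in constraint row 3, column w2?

1/4

Ratio test on column b — row 1: 18/(7/2) = 36/7; row 2: 2/(1/2) = 4; row 3: 13/1 = 13; row 4: 3/2 = 3/2. Minimum is 3/2 at row 4 (w4 leaves); pivot element 2.
Divide row 4 by 2; eliminate column b from the other rows.
Row 3 update in column w2: 0 − 1·(-1/4) = 1/4.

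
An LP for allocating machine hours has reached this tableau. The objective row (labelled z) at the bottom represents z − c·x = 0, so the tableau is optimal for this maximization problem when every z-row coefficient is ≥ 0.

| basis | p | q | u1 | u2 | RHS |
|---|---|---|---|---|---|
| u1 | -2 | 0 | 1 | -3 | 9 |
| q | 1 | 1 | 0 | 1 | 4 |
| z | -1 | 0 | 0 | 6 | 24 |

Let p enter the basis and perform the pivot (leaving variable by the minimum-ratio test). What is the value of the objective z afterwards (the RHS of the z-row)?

28

Ratio test on column p — row 1: entry -2 ≤ 0; row 2: 4/1 = 4. Minimum is 4 at row 2 (q leaves); pivot element 1.
Pivot on row 2; the z-row RHS becomes 24 − (-1)·4 = 28.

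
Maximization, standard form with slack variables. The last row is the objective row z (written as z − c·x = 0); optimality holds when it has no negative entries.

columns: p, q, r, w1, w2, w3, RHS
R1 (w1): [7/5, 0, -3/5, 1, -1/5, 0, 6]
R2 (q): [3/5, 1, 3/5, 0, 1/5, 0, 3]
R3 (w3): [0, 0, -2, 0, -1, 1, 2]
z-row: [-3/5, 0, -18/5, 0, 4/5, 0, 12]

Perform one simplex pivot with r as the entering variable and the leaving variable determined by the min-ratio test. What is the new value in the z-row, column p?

3

Ratio test on column r — row 1: entry -3/5 ≤ 0; row 2: 3/(3/5) = 5; row 3: entry -2 ≤ 0. Minimum is 5 at row 2 (q leaves); pivot element 3/5.
Divide row 2 by 3/5; eliminate column r from the other rows.
z-row update in column p: -3/5 − (-18/5)·1 = 3.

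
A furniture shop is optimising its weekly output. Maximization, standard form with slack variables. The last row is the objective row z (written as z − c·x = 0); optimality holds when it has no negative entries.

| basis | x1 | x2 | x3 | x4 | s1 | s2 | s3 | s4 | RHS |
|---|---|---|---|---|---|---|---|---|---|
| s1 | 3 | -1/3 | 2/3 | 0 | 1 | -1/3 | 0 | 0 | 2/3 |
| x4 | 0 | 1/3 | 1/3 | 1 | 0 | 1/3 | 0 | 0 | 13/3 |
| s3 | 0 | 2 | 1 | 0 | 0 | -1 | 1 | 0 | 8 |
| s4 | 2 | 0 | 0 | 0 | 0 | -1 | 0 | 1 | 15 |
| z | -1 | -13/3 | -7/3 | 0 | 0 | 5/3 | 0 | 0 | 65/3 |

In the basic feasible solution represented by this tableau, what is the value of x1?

0

x1 is not in the basis, so in the current basic feasible solution x1 = 0.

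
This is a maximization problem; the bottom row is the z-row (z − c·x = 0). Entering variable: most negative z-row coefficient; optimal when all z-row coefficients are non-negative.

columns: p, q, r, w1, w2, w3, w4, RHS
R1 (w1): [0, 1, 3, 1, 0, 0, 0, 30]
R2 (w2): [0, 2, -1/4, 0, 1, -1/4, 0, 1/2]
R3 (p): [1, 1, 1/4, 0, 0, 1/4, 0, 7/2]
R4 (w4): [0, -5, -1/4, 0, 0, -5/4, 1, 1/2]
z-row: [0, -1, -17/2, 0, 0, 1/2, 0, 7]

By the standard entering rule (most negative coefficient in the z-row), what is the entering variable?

r

Negative z-row entries: q: -1, r: -17/2.
The most negative is -17/2 in column r, so r enters.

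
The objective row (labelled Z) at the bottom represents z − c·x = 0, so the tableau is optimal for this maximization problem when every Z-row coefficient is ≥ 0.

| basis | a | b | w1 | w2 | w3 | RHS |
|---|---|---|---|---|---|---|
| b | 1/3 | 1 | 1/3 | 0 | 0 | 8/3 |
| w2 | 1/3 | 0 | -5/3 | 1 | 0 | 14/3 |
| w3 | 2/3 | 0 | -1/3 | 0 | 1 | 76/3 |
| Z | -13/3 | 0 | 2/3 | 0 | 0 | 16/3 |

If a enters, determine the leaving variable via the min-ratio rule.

Column a entries and ratios — b: (8/3)/(1/3) = 8; w2: (14/3)/(1/3) = 14; w3: (76/3)/(2/3) = 38.
Smallest ratio is 8 in the row of b, so b leaves.

b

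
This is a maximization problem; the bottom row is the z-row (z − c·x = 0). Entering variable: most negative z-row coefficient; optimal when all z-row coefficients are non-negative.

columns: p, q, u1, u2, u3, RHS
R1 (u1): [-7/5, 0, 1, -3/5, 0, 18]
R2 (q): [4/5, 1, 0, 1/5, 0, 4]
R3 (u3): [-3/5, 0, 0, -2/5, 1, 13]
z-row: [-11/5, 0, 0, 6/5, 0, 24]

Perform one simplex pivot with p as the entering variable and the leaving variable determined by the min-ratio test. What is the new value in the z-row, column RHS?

Ratio test on column p — row 1: entry -7/5 ≤ 0; row 2: 4/(4/5) = 5; row 3: entry -3/5 ≤ 0. Minimum is 5 at row 2 (q leaves); pivot element 4/5.
Divide row 2 by 4/5; eliminate column p from the other rows.
z-row update in column RHS: 24 − (-11/5)·5 = 35.

35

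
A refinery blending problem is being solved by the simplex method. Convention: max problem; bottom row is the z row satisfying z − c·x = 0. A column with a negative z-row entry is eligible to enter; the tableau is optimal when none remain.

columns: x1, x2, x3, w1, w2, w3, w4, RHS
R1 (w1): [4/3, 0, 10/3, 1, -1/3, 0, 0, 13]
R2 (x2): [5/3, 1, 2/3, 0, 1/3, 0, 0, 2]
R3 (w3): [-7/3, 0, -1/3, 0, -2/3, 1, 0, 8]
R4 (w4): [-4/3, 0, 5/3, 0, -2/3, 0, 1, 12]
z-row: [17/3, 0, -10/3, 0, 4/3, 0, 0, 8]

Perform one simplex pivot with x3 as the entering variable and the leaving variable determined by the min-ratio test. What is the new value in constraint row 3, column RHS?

9

Ratio test on column x3 — row 1: 13/(10/3) = 39/10; row 2: 2/(2/3) = 3; row 3: entry -1/3 ≤ 0; row 4: 12/(5/3) = 36/5. Minimum is 3 at row 2 (x2 leaves); pivot element 2/3.
Divide row 2 by 2/3; eliminate column x3 from the other rows.
Row 3 update in column RHS: 8 − (-1/3)·3 = 9.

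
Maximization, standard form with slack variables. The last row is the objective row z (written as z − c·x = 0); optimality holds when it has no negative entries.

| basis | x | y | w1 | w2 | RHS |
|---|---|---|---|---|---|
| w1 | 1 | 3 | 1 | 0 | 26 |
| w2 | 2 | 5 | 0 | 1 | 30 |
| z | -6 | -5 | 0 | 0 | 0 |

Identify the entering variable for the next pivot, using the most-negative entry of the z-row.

x

Negative z-row entries: x: -6, y: -5.
The most negative is -6 in column x, so x enters.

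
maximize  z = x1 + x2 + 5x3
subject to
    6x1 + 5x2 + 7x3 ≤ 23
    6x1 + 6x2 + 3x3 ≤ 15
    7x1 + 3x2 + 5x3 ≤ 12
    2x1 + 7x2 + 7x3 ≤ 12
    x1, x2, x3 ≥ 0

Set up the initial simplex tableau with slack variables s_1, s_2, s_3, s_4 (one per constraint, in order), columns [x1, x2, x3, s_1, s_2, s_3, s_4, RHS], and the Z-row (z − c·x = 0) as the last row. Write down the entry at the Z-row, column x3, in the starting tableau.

-5

The Z-row carries the negated objective coefficients: the x3 entry is -5.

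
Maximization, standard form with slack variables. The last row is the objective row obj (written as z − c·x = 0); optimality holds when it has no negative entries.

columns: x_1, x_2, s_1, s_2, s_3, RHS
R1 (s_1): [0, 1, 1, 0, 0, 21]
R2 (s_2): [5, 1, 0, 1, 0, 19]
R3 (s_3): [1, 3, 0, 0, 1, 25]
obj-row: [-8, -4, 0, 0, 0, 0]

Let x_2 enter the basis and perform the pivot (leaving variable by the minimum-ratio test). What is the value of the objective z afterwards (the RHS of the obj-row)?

100/3

Ratio test on column x_2 — row 1: 21/1 = 21; row 2: 19/1 = 19; row 3: 25/3 = 25/3. Minimum is 25/3 at row 3 (s_3 leaves); pivot element 3.
Pivot on row 3; the obj-row RHS becomes 0 − (-4)·(25/3) = 100/3.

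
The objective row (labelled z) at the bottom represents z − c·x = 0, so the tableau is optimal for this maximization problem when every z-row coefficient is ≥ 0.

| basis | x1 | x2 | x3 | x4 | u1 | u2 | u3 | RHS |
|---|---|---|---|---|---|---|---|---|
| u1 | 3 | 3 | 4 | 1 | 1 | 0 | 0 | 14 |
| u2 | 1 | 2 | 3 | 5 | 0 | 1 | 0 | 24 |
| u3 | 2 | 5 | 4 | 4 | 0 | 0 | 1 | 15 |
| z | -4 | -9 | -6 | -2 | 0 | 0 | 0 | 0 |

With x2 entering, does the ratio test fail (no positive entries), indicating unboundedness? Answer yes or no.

Column x2 has positive entries in row(s) 1, 2, 3, so the ratio test bounds it — not unbounded.

no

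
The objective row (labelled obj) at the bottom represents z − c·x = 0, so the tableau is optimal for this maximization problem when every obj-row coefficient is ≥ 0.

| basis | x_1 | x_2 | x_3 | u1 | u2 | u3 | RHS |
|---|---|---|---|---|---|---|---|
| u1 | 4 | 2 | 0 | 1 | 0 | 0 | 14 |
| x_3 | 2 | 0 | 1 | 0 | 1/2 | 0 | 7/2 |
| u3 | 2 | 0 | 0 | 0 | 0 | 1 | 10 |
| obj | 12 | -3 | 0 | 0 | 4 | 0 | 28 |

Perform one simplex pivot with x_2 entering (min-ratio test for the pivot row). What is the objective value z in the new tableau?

49

Ratio test on column x_2 — row 1: 14/2 = 7; row 2: entry 0 ≤ 0; row 3: entry 0 ≤ 0. Minimum is 7 at row 1 (u1 leaves); pivot element 2.
Pivot on row 1; the obj-row RHS becomes 28 − (-3)·7 = 49.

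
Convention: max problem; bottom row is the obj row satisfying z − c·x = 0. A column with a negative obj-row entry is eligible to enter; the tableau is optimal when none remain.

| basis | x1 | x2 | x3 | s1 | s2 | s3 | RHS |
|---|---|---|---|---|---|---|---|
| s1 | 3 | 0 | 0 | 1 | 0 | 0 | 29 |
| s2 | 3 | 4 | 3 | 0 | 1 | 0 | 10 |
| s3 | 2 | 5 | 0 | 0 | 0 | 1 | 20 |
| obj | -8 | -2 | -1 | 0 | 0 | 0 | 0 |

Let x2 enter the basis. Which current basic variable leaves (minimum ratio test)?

s2

Column x2 entries and ratios — s1: 0 ≤ 0, skip; s2: 10/4 = 5/2; s3: 20/5 = 4.
Smallest ratio is 5/2 in the row of s2, so s2 leaves.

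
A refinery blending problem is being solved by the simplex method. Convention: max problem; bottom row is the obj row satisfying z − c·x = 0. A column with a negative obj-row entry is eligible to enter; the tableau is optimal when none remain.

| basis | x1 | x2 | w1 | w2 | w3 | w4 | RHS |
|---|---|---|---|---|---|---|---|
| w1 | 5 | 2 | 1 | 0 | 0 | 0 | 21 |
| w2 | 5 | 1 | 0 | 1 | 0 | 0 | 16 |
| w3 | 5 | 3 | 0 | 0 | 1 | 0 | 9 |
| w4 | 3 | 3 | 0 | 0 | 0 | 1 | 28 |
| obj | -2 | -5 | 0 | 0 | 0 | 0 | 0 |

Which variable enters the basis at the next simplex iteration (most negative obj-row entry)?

x2

Negative obj-row entries: x1: -2, x2: -5.
The most negative is -5 in column x2, so x2 enters.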